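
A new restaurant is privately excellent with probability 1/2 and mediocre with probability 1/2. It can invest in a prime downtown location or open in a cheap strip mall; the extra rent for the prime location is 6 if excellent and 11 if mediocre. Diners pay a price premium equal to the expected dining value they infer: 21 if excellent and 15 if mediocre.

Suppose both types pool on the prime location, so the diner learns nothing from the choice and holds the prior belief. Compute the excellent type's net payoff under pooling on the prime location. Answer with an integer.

Pooled price premium = 1/2·21 + 1/2·15 = 18.
excellent pays cost 6 for the prime location, so net payoff = 18 − 6 = 12.

12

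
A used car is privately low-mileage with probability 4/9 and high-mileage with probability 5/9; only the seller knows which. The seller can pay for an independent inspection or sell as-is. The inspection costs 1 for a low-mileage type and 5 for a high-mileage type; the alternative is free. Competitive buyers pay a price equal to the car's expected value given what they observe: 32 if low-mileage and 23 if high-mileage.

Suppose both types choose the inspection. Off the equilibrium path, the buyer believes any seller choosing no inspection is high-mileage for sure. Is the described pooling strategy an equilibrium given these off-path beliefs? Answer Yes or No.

No

On path, the buyer holds the prior and pays 4/9·32 + 5/9·23 = 27. Off path (no inspection), believing high-mileage, it pays 23.
low-mileage: the inspection nets 27 − 1 = 26; no inspection nets 23. low-mileage stays.
high-mileage: the inspection nets 27 − 5 = 22; no inspection nets 23. high-mileage would deviate.
A type deviates, so pooling fails.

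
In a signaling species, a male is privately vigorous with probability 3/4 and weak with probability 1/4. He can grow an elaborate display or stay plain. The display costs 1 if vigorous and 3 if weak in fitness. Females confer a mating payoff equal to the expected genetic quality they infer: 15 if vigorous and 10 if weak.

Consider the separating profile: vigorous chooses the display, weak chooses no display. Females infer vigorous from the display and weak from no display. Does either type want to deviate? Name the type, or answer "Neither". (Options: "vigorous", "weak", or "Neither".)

weak

The display pays 15; no display pays 10.
vigorous: assigned the display, nets 15 − 1 = 14; deviating to no display nets 10.
weak: assigned no display, nets 10; deviating to the display nets 15 − 3 = 12.
The weak type gains 2 by deviating.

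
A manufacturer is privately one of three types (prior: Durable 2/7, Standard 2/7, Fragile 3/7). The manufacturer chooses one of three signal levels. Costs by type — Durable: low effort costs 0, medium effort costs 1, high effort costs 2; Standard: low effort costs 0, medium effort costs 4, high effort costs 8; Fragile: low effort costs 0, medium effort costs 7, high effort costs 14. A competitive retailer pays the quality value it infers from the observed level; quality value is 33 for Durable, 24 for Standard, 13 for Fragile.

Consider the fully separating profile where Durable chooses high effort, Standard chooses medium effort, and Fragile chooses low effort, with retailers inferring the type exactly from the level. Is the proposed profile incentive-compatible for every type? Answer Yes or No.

Separating prices: high effort → 33, medium effort → 24, low effort → 13.
Durable (assigned high effort): low effort: 13 − 0 = 13; medium effort: 24 − 1 = 23; high effort: 33 − 2 = 31. Durable stays.
Standard (assigned medium effort): low effort: 13 − 0 = 13; medium effort: 24 − 4 = 20; high effort: 33 − 8 = 25. Standard prefers high effort.
Fragile (assigned low effort): low effort: 13 − 0 = 13; medium effort: 24 − 7 = 17; high effort: 33 − 14 = 19. Fragile prefers high effort.
At least one type deviates; the separating profile fails.

No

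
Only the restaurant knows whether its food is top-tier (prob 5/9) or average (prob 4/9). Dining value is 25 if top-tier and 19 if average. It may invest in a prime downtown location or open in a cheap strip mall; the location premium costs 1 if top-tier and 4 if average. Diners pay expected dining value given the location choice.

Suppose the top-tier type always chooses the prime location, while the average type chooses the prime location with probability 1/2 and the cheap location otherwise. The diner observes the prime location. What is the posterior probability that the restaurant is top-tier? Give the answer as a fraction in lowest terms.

5/7

P(the prime location) = (5/9)·1 + (4/9)·(1/2) = 7/9.
By Bayes' rule, P(top-tier | the prime location) = (5/9) / (7/9) = 5/7.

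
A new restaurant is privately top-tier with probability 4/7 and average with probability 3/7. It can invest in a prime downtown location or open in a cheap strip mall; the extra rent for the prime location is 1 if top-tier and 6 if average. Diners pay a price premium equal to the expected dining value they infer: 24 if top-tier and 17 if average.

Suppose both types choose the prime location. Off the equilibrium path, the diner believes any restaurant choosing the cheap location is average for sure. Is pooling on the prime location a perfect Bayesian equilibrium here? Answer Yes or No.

No

On path, the diner holds the prior and pays 4/7·24 + 3/7·17 = 21. Off path (the cheap location), believing average, it pays 17.
top-tier: the prime location nets 21 − 1 = 20; the cheap location nets 17. top-tier stays.
average: the prime location nets 21 − 6 = 15; the cheap location nets 17. average would deviate.
A type deviates, so pooling fails.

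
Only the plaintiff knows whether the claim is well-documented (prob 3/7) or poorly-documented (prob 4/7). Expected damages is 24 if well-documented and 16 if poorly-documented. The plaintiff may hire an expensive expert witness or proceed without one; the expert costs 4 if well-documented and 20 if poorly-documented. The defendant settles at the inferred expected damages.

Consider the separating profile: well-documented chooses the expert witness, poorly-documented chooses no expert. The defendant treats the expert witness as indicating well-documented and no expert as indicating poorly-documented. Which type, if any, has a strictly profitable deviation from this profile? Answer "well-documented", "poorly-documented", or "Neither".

The expert witness pays 24; no expert pays 16.
well-documented: assigned the expert witness, nets 24 − 4 = 20; deviating to no expert nets 16.
poorly-documented: assigned no expert, nets 16; deviating to the expert witness nets 24 − 20 = 4.
Both types strictly prefer their assigned action; no profitable deviation.

Neither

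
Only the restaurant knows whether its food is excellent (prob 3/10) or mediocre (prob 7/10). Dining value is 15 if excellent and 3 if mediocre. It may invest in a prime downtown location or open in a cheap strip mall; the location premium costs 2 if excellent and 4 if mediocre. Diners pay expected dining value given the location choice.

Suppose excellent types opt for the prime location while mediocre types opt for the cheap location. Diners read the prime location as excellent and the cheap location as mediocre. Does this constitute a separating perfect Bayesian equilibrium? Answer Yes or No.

No

Under these beliefs, the prime location earns price premium 15 and the cheap location earns price premium 3.
excellent: the prime location nets 15 − 2 = 13; the cheap location nets 3. excellent prefers the prime location.
mediocre: the prime location nets 15 − 4 = 11; the cheap location nets 3. mediocre would deviate to the prime location.
mediocre has a profitable deviation, so the profile is not an equilibrium.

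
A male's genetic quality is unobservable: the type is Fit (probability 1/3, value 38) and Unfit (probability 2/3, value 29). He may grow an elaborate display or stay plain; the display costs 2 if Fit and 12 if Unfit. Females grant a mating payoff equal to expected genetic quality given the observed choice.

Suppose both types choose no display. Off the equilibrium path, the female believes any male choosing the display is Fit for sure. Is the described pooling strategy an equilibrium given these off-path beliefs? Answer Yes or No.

On path, the female holds the prior and pays 1/3·38 + 2/3·29 = 32. Off path (the display), believing Fit, it pays 38.
Fit: no display nets 32; the display nets 38 − 2 = 36. Fit would deviate.
Unfit: no display nets 32; the display nets 38 − 12 = 26. Unfit stays.
A type deviates, so pooling fails.

No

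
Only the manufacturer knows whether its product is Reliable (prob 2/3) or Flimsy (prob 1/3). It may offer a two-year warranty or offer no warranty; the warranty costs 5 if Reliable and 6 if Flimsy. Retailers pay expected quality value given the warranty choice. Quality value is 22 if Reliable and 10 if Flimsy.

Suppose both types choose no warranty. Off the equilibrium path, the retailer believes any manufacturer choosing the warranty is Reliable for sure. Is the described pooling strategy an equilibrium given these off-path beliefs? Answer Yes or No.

Yes

On path, the retailer holds the prior and pays 2/3·22 + 1/3·10 = 18. Off path (the warranty), believing Reliable, it pays 22.
Reliable: no warranty nets 18; the warranty nets 22 − 5 = 17. Reliable stays.
Flimsy: no warranty nets 18; the warranty nets 22 − 6 = 16. Flimsy stays.
No type deviates, so pooling is sustained.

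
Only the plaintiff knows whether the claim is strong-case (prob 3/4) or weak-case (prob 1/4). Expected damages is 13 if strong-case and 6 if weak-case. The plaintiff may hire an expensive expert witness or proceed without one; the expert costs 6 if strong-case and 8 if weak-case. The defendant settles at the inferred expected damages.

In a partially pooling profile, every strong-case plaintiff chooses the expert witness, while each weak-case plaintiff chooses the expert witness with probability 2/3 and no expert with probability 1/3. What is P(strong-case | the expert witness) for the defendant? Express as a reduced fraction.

9/11

P(the expert witness) = (3/4)·1 + (1/4)·(2/3) = 11/12.
By Bayes' rule, P(strong-case | the expert witness) = (3/4) / (11/12) = 9/11.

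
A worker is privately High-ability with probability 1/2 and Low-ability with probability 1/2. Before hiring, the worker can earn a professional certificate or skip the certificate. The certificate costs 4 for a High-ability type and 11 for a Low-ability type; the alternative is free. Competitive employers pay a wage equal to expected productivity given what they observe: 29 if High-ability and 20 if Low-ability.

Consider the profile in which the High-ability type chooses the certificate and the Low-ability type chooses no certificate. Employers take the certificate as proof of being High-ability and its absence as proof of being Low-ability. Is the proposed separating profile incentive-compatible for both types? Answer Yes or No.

Yes

Under these beliefs, the certificate earns wage 29 and no certificate earns wage 20.
High-ability: the certificate nets 29 − 4 = 25; no certificate nets 20. High-ability prefers the certificate.
Low-ability: the certificate nets 29 − 11 = 18; no certificate nets 20. Low-ability prefers no certificate.
Neither type deviates, so the separating profile is an equilibrium.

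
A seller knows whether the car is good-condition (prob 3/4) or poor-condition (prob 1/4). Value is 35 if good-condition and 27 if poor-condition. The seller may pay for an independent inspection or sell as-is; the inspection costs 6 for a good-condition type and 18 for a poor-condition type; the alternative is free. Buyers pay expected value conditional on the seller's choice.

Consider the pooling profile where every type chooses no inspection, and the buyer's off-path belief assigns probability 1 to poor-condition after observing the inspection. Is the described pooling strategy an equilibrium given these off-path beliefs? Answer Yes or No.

On path, the buyer holds the prior and pays 3/4·35 + 1/4·27 = 33. Off path (the inspection), believing poor-condition, it pays 27.
good-condition: no inspection nets 33; the inspection nets 27 − 6 = 21. good-condition stays.
poor-condition: no inspection nets 33; the inspection nets 27 − 18 = 9. poor-condition stays.
No type deviates, so pooling is sustained.

Yes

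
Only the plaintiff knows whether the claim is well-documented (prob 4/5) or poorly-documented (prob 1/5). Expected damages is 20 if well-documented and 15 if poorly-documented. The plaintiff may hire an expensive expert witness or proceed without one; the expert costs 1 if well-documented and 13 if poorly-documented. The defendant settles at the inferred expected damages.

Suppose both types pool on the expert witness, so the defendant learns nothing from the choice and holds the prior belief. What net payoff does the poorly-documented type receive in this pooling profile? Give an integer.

Pooled settlement = 4/5·20 + 1/5·15 = 19.
poorly-documented pays cost 13 for the expert witness, so net payoff = 19 − 13 = 6.

6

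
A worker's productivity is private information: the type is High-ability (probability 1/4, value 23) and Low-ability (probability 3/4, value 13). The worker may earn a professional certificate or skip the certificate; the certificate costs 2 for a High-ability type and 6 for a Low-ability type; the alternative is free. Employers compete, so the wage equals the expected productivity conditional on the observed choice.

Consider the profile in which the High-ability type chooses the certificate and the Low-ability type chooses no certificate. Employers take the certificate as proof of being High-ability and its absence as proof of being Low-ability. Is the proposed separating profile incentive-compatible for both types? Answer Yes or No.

No

Under these beliefs, the certificate earns wage 23 and no certificate earns wage 13.
High-ability: the certificate nets 23 − 2 = 21; no certificate nets 13. High-ability prefers the certificate.
Low-ability: the certificate nets 23 − 6 = 17; no certificate nets 13. Low-ability would deviate to the certificate.
Low-ability has a profitable deviation, so the profile is not an equilibrium.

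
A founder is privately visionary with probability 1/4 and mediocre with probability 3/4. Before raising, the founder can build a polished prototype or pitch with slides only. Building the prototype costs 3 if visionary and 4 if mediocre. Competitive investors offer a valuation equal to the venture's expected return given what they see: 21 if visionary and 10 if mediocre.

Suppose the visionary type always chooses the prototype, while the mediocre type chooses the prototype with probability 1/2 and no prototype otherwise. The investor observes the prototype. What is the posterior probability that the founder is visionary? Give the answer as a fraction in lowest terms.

P(the prototype) = (1/4)·1 + (3/4)·(1/2) = 5/8.
By Bayes' rule, P(visionary | the prototype) = (1/4) / (5/8) = 2/5.

2/5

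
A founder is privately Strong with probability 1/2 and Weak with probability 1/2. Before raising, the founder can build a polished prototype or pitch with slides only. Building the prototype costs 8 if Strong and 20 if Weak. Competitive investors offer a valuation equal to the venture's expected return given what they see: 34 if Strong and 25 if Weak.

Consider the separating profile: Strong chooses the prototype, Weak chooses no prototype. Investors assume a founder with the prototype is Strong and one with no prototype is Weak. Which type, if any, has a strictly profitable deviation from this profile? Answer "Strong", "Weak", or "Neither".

The prototype pays 34; no prototype pays 25.
Strong: assigned the prototype, nets 34 − 8 = 26; deviating to no prototype nets 25.
Weak: assigned no prototype, nets 25; deviating to the prototype nets 34 − 20 = 14.
Both types strictly prefer their assigned action; no profitable deviation.

Neither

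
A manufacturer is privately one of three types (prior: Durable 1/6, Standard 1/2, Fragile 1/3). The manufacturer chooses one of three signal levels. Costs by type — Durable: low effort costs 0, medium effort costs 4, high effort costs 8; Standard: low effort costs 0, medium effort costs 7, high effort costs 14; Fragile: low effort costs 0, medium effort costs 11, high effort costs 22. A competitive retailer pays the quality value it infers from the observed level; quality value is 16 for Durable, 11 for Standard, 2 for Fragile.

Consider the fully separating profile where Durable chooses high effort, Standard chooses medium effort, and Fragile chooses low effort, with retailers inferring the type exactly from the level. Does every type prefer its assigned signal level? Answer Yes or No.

Yes

Separating prices: high effort → 16, medium effort → 11, low effort → 2.
Durable (assigned high effort): low effort: 2 − 0 = 2; medium effort: 11 − 4 = 7; high effort: 16 − 8 = 8. Durable stays.
Standard (assigned medium effort): low effort: 2 − 0 = 2; medium effort: 11 − 7 = 4; high effort: 16 − 14 = 2. Standard stays.
Fragile (assigned low effort): low effort: 2 − 0 = 2; medium effort: 11 − 11 = 0; high effort: 16 − 22 = -6. Fragile stays.
Every type prefers its assigned level; separation holds.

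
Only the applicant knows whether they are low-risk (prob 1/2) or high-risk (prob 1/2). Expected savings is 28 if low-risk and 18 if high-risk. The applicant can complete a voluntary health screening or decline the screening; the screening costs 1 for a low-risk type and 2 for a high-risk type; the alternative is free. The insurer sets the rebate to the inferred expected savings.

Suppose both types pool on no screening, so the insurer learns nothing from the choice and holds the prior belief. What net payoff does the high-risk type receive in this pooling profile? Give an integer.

23

Pooled rebate = 1/2·28 + 1/2·18 = 23.
high-risk pays no cost for no screening, so net payoff = 23.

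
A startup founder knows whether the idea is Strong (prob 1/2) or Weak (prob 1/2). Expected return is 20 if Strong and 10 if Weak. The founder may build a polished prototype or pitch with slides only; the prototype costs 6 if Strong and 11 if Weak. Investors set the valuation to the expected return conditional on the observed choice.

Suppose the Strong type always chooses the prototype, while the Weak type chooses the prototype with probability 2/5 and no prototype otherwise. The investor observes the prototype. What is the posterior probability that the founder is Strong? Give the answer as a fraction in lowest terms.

5/7

P(the prototype) = (1/2)·1 + (1/2)·(2/5) = 7/10.
By Bayes' rule, P(Strong | the prototype) = (1/2) / (7/10) = 5/7.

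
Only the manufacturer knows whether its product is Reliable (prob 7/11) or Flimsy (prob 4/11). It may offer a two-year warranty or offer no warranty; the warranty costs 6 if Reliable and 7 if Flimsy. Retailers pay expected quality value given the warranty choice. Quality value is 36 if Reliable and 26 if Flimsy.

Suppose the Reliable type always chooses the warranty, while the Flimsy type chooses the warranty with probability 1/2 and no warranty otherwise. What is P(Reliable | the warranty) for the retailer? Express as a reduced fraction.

7/9

P(the warranty) = (7/11)·1 + (4/11)·(1/2) = 9/11.
By Bayes' rule, P(Reliable | the warranty) = (7/11) / (9/11) = 7/9.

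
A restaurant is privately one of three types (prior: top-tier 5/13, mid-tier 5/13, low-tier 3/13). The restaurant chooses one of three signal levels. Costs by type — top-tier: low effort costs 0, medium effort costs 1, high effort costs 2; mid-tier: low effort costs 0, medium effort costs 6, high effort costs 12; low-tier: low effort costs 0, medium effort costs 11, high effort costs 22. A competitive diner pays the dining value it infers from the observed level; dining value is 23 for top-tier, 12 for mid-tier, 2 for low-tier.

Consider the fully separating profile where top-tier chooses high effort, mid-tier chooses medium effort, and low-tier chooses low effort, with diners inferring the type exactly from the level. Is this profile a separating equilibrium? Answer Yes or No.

No

Separating price premiums: high effort → 23, medium effort → 12, low effort → 2.
top-tier (assigned high effort): low effort: 2 − 0 = 2; medium effort: 12 − 1 = 11; high effort: 23 − 2 = 21. top-tier stays.
mid-tier (assigned medium effort): low effort: 2 − 0 = 2; medium effort: 12 − 6 = 6; high effort: 23 − 12 = 11. mid-tier prefers high effort.
low-tier (assigned low effort): low effort: 2 − 0 = 2; medium effort: 12 − 11 = 1; high effort: 23 − 22 = 1. low-tier stays.
At least one type deviates; the separating profile fails.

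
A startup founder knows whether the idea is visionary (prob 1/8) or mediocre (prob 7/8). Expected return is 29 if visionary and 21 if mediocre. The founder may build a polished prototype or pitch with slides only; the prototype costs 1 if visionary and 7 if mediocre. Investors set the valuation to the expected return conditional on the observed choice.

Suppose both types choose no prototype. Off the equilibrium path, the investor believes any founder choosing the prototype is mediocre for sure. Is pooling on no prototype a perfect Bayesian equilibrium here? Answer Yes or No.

On path, the investor holds the prior and pays 1/8·29 + 7/8·21 = 22. Off path (the prototype), believing mediocre, it pays 21.
visionary: no prototype nets 22; the prototype nets 21 − 1 = 20. visionary stays.
mediocre: no prototype nets 22; the prototype nets 21 − 7 = 14. mediocre stays.
No type deviates, so pooling is sustained.

Yes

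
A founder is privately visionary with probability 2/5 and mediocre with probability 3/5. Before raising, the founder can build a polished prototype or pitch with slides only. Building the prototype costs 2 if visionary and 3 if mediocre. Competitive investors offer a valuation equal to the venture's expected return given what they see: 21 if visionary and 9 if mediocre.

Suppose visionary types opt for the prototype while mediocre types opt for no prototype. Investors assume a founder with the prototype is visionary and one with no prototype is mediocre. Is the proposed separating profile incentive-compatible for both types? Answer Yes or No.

No

Under these beliefs, the prototype earns valuation 21 and no prototype earns valuation 9.
visionary: the prototype nets 21 − 2 = 19; no prototype nets 9. visionary prefers the prototype.
mediocre: the prototype nets 21 − 3 = 18; no prototype nets 9. mediocre would deviate to the prototype.
mediocre has a profitable deviation, so the profile is not an equilibrium.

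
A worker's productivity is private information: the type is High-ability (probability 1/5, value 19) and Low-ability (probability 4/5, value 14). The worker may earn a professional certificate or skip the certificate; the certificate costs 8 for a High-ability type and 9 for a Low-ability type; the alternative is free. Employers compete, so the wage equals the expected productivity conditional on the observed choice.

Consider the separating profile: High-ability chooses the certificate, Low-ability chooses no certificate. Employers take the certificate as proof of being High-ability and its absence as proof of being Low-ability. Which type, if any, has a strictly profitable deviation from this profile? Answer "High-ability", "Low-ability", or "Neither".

High-ability

The certificate pays 19; no certificate pays 14.
High-ability: assigned the certificate, nets 19 − 8 = 11; deviating to no certificate nets 14.
Low-ability: assigned no certificate, nets 14; deviating to the certificate nets 19 − 9 = 10.
The High-ability type gains 3 by deviating.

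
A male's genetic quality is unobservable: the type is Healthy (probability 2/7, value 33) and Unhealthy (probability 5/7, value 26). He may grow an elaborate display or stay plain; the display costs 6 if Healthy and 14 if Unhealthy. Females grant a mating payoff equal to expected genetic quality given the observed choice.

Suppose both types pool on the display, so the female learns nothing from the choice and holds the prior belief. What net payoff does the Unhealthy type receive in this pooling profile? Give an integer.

14

Pooled mating payoff = 2/7·33 + 5/7·26 = 28.
Unhealthy pays cost 14 for the display, so net payoff = 28 − 14 = 14.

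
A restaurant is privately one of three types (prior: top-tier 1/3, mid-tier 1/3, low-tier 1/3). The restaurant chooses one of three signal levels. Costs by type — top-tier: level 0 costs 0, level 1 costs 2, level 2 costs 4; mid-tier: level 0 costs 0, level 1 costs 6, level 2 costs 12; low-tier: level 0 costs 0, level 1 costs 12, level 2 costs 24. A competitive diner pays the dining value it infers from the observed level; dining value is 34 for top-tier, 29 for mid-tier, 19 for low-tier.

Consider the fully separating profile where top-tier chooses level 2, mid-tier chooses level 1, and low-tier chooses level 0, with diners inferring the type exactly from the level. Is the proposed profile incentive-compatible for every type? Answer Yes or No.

Separating price premiums: level 2 → 34, level 1 → 29, level 0 → 19.
top-tier (assigned level 2): level 0: 19 − 0 = 19; level 1: 29 − 2 = 27; level 2: 34 − 4 = 30. top-tier stays.
mid-tier (assigned level 1): level 0: 19 − 0 = 19; level 1: 29 − 6 = 23; level 2: 34 − 12 = 22. mid-tier stays.
low-tier (assigned level 0): level 0: 19 − 0 = 19; level 1: 29 − 12 = 17; level 2: 34 − 24 = 10. low-tier stays.
Every type prefers its assigned level; separation holds.

Yes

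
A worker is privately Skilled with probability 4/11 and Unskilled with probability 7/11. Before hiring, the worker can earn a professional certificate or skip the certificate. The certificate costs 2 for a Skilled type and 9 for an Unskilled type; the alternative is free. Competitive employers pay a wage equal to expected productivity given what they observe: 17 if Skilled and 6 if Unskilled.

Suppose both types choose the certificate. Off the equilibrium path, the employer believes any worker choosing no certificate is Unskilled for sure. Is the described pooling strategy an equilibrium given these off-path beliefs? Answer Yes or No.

On path, the employer holds the prior and pays 4/11·17 + 7/11·6 = 10. Off path (no certificate), believing Unskilled, it pays 6.
Skilled: the certificate nets 10 − 2 = 8; no certificate nets 6. Skilled stays.
Unskilled: the certificate nets 10 − 9 = 1; no certificate nets 6. Unskilled would deviate.
A type deviates, so pooling fails.

No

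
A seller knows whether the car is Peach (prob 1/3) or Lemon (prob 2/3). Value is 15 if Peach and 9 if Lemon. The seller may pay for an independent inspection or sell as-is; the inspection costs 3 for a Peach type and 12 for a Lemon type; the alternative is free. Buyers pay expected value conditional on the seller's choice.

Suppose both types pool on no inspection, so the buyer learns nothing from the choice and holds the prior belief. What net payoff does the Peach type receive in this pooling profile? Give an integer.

11

Pooled price = 1/3·15 + 2/3·9 = 11.
Peach pays no cost for no inspection, so net payoff = 11.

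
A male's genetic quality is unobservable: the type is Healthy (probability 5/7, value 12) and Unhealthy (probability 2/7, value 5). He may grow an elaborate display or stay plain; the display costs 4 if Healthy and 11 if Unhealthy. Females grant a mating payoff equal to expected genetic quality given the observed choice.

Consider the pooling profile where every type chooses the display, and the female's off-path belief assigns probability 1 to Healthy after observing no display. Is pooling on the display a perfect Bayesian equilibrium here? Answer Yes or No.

On path, the female holds the prior and pays 5/7·12 + 2/7·5 = 10. Off path (no display), believing Healthy, it pays 12.
Healthy: the display nets 10 − 4 = 6; no display nets 12. Healthy would deviate.
Unhealthy: the display nets 10 − 11 = -1; no display nets 12. Unhealthy would deviate.
A type deviates, so pooling fails.

No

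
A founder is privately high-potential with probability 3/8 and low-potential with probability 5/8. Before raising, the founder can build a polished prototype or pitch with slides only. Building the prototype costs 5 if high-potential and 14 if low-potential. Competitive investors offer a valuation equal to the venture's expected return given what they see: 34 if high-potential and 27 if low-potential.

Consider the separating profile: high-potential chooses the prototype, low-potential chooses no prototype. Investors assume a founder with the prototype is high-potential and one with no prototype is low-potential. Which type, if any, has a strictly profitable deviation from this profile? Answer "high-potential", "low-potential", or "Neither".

Neither

The prototype pays 34; no prototype pays 27.
high-potential: assigned the prototype, nets 34 − 5 = 29; deviating to no prototype nets 27.
low-potential: assigned no prototype, nets 27; deviating to the prototype nets 34 − 14 = 20.
Both types strictly prefer their assigned action; no profitable deviation.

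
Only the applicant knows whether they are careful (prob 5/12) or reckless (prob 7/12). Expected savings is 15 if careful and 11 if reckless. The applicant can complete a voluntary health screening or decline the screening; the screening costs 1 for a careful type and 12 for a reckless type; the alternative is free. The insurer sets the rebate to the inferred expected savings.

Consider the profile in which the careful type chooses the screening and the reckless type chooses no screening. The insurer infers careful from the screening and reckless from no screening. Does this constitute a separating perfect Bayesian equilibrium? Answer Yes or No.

Yes

Under these beliefs, the screening earns rebate 15 and no screening earns rebate 11.
careful: the screening nets 15 − 1 = 14; no screening nets 11. careful prefers the screening.
reckless: the screening nets 15 − 12 = 3; no screening nets 11. reckless prefers no screening.
Neither type deviates, so the separating profile is an equilibrium.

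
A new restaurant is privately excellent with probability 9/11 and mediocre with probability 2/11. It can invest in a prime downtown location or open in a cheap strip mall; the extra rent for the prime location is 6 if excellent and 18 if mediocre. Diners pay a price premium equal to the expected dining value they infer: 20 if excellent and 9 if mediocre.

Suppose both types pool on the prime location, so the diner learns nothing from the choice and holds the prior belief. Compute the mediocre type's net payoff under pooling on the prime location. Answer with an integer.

0

Pooled price premium = 9/11·20 + 2/11·9 = 18.
mediocre pays cost 18 for the prime location, so net payoff = 18 − 18 = 0.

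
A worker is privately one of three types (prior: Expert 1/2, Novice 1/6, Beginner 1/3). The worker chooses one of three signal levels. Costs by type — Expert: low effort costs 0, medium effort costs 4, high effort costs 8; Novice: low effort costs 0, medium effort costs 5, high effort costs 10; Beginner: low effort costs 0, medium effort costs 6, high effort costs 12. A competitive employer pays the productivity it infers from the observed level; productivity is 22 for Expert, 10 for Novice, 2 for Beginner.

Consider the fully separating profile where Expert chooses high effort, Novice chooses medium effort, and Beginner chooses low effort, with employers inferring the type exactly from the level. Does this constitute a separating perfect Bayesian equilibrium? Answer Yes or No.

No

Separating wages: high effort → 22, medium effort → 10, low effort → 2.
Expert (assigned high effort): low effort: 2 − 0 = 2; medium effort: 10 − 4 = 6; high effort: 22 − 8 = 14. Expert stays.
Novice (assigned medium effort): low effort: 2 − 0 = 2; medium effort: 10 − 5 = 5; high effort: 22 − 10 = 12. Novice prefers high effort.
Beginner (assigned low effort): low effort: 2 − 0 = 2; medium effort: 10 − 6 = 4; high effort: 22 − 12 = 10. Beginner prefers high effort.
At least one type deviates; the separating profile fails.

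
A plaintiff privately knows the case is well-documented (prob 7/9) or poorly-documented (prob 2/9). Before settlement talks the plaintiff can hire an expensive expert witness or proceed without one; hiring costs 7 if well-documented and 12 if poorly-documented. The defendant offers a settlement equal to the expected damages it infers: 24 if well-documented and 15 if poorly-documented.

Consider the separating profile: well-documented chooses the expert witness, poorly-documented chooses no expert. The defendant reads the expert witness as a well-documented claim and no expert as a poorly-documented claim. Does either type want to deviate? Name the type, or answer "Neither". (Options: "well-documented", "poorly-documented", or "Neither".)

The expert witness pays 24; no expert pays 15.
well-documented: assigned the expert witness, nets 24 − 7 = 17; deviating to no expert nets 15.
poorly-documented: assigned no expert, nets 15; deviating to the expert witness nets 24 − 12 = 12.
Both types strictly prefer their assigned action; no profitable deviation.

Neither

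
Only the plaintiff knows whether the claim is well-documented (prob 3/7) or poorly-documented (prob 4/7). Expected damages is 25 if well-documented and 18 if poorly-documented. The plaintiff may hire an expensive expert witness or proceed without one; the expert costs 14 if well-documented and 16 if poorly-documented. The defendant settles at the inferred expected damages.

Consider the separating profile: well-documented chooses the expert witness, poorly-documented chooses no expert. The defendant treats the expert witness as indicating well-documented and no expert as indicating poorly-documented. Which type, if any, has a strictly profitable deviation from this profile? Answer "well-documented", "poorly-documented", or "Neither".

well-documented

The expert witness pays 25; no expert pays 18.
well-documented: assigned the expert witness, nets 25 − 14 = 11; deviating to no expert nets 18.
poorly-documented: assigned no expert, nets 18; deviating to the expert witness nets 25 − 16 = 9.
The well-documented type gains 7 by deviating.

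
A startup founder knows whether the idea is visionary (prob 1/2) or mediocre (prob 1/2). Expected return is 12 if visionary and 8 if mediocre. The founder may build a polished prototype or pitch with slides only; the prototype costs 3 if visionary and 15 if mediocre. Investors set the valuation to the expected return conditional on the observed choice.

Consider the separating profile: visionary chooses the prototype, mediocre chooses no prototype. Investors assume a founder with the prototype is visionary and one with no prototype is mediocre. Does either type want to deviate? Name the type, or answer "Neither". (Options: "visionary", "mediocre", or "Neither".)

Neither

The prototype pays 12; no prototype pays 8.
visionary: assigned the prototype, nets 12 − 3 = 9; deviating to no prototype nets 8.
mediocre: assigned no prototype, nets 8; deviating to the prototype nets 12 − 15 = -3.
Both types strictly prefer their assigned action; no profitable deviation.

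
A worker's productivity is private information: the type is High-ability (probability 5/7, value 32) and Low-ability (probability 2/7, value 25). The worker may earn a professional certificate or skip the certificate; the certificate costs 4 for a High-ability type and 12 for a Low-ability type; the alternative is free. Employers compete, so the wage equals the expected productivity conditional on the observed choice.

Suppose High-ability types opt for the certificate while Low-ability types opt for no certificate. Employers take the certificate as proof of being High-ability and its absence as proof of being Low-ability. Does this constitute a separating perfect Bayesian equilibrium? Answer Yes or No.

Yes

Under these beliefs, the certificate earns wage 32 and no certificate earns wage 25.
High-ability: the certificate nets 32 − 4 = 28; no certificate nets 25. High-ability prefers the certificate.
Low-ability: the certificate nets 32 − 12 = 20; no certificate nets 25. Low-ability prefers no certificate.
Neither type deviates, so the separating profile is an equilibrium.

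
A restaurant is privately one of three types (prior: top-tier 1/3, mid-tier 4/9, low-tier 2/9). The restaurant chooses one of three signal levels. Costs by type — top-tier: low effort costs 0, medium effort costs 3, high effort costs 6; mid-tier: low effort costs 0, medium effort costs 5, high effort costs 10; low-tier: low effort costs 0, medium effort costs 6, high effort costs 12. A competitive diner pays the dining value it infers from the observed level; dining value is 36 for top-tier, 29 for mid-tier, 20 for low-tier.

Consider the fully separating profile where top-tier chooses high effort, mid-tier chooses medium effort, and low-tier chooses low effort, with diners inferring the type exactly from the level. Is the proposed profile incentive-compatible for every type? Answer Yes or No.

No

Separating price premiums: high effort → 36, medium effort → 29, low effort → 20.
top-tier (assigned high effort): low effort: 20 − 0 = 20; medium effort: 29 − 3 = 26; high effort: 36 − 6 = 30. top-tier stays.
mid-tier (assigned medium effort): low effort: 20 − 0 = 20; medium effort: 29 − 5 = 24; high effort: 36 − 10 = 26. mid-tier prefers high effort.
low-tier (assigned low effort): low effort: 20 − 0 = 20; medium effort: 29 − 6 = 23; high effort: 36 − 12 = 24. low-tier prefers high effort.
At least one type deviates; the separating profile fails.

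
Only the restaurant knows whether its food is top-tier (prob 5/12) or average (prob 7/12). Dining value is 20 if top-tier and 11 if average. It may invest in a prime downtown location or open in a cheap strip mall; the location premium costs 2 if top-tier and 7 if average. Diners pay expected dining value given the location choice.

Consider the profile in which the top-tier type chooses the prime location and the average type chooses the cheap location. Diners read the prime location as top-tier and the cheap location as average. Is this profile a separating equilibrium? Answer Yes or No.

No

Under these beliefs, the prime location earns price premium 20 and the cheap location earns price premium 11.
top-tier: the prime location nets 20 − 2 = 18; the cheap location nets 11. top-tier prefers the prime location.
average: the prime location nets 20 − 7 = 13; the cheap location nets 11. average would deviate to the prime location.
average has a profitable deviation, so the profile is not an equilibrium.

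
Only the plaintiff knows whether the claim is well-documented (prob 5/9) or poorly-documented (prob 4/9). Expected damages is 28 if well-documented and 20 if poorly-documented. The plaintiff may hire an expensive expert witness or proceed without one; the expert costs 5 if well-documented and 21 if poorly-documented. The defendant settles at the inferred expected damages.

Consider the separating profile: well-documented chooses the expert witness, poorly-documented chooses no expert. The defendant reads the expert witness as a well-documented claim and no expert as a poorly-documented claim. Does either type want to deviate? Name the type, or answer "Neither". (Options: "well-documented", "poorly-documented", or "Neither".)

Neither

The expert witness pays 28; no expert pays 20.
well-documented: assigned the expert witness, nets 28 − 5 = 23; deviating to no expert nets 20.
poorly-documented: assigned no expert, nets 20; deviating to the expert witness nets 28 − 21 = 7.
Both types strictly prefer their assigned action; no profitable deviation.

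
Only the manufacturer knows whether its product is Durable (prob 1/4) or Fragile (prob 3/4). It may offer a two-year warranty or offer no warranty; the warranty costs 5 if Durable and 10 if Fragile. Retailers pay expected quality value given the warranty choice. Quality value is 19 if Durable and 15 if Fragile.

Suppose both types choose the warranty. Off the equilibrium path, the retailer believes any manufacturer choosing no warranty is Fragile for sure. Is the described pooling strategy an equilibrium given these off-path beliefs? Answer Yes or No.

No

On path, the retailer holds the prior and pays 1/4·19 + 3/4·15 = 16. Off path (no warranty), believing Fragile, it pays 15.
Durable: the warranty nets 16 − 5 = 11; no warranty nets 15. Durable would deviate.
Fragile: the warranty nets 16 − 10 = 6; no warranty nets 15. Fragile would deviate.
A type deviates, so pooling fails.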